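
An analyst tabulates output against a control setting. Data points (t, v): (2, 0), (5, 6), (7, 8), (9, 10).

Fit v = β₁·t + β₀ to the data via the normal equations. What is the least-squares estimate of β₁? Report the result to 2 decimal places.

Entries of XᵀX: Σt·t = 159, Σt = 23, Σ1 = 4.
Moment sums: Σt·v = 176, Σv = 24.
So XᵀX·[β₁, β₀]ᵀ = Xᵀv: [[159, 23]; [23, 4]]·[β₁, β₀]ᵀ = [176, 24]ᵀ.
Determinant 159·4 − 23² = 107.
β₁ = (176·4 − 23·24)/107 = 152/107; β₀ = (159·24 − 23·176)/107 = -232/107.

β₁ = 1.42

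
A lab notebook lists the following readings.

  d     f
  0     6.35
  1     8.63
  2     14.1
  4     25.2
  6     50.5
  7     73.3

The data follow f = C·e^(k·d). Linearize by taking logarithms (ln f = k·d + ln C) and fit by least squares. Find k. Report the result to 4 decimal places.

k = 0.3467

Linearized form: ln f = k·d + ln C. From the 6 transformed points,
Σd = 20.0000, Σ(d)² = 106.0000, Σln f = 18.0933, Σd·ln f = 73.9487.
Normal system: [[106.0000, 20.0000]; [20.0000, 6]]·[k, ln C]ᵀ = [73.9487, 18.0933]ᵀ.
Solving (det = 236.0000): k = 0.34673, ln C = 1.85979.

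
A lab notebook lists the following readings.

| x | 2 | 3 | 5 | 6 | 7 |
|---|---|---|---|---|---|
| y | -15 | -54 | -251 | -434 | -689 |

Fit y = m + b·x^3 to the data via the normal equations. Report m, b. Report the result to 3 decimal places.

AᵀA·[m, b]ᵀ = Aᵀy reads: 5·m + 719·b = -1443;  719·m + 180723·b = -363024.
Δ = 5·180723 − 719² = 386654.
m = ((-1443)·180723 − 719·(-363024))/386654 = 230967/386654; b = (5·(-363024) − 719·(-1443))/386654 = -777603/386654.

m = 0.597, b = -2.011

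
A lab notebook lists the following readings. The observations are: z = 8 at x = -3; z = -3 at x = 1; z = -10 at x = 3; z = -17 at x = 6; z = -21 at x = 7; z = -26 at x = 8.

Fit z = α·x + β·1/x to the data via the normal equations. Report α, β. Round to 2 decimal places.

α = -3.07, β = 0.26

Entries of AᵀA: Σx·x = 168, Σx·1/x = 6, Σ1/x·1/x = 4033/3136.
Moment sums: Σx·z = -514, Σ1/x·z = -217/12.
Normal equations: [[168, 6]; [6, 4033/3136]]·[α, β]ᵀ = [-514, -217/12]ᵀ.
det = 168·(4033/3136) − 6² = 10083/56.
α = ((-514)·(4033/3136) − 6·(-217/12))/(10083/56) = -866353/282324; β = (168·(-217/12) − 6·(-514))/(10083/56) = 2576/10083.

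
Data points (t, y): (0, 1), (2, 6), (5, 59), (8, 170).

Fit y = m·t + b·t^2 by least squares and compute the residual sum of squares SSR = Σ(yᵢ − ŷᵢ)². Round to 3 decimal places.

Entries of MᵀM: Σt·t = 93, Σt·t^2 = 645, Σt^2·t^2 = 4737.
For Mᵀy: Σt·y = 1667, Σt^2·y = 12379.
MᵀM·[m, b]ᵀ = Mᵀy becomes [[93, 645]; [645, 4737]]·[m, b]ᵀ = [1667, 12379]ᵀ.
det = 93·4737 − 645² = 24516.
m = (1667·4737 − 645·12379)/24516 = -2441/681; b = (93·12379 − 645·1667)/24516 = 704/227.
Residuals: 1, 520/681, -416/681, 130/681; SSR = 1357/681.

SSR = 1.993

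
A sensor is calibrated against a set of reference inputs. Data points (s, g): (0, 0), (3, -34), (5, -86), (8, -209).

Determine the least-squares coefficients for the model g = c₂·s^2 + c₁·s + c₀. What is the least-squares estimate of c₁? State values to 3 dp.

Sums needed: Σs^2·s^2 = 4802, Σs^2·s = 664, Σs^2 = 98, Σs·s = 98, Σs = 16, Σ1 = 4.
And Σs^2·g = -15832, Σs·g = -2204, Σg = -329.
So MᵀM·[c₂, c₁, c₀]ᵀ = Mᵀg: [[4802, 664, 98]; [664, 98, 16]; [98, 16, 4]]·[c₂, c₁, c₀]ᵀ = [-15832, -2204, -329]ᵀ.
Inverting the 3×3 Gram matrix, [c₂, c₁, c₀]ᵀ = [-89/30, -608/255, -1/34]ᵀ.

c₁ = -2.384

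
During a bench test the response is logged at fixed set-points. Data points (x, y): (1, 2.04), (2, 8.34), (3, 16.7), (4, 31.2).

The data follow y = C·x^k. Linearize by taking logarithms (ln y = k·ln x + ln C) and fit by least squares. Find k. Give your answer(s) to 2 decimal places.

Let Y = ln y. Fitting Y = k·ln x + ln C by least squares:
Σln x = 3.1781, Σ(ln x)² = 3.6092, Σln y = 9.0898, Σln x·ln y = 9.3327.
Equations: 3.6092·k + 3.1781·ln C = 9.3327;  3.1781·k + 4·ln C = 9.0898.
Δ = 3.6092·4 − (3.1781)² = 4.3368; k = (9.3327·4 − 3.1781·9.0898)/4.3368 = 1.94675, ln C = (3.6092·9.0898 − 3.1781·9.3327)/4.3368 = 0.72574.

k = 1.95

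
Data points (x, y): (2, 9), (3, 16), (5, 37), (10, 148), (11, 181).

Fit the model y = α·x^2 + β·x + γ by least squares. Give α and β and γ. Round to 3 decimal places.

The normal system MᵀM·[α, β, γ]ᵀ = Mᵀy is [[25363, 2491, 259]; [2491, 259, 31]; [259, 31, 5]]·[α, β, γ]ᵀ = [37806, 3722, 391]ᵀ.
Inverting the 3×3 Gram matrix, [α, β, γ]ᵀ = [29593/18084, -40813/18084, 11191/1507]ᵀ.

α = 1.636, β = -2.257, γ = 7.426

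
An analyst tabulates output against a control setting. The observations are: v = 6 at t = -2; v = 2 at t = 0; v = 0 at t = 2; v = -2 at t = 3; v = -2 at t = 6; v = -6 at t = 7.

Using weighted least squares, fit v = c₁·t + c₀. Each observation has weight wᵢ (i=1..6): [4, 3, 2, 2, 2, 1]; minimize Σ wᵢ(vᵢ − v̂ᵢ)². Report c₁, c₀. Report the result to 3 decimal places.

c₁ = -1.141, c₀ = 2.854

AᵀWA·[c₁, c₀]ᵀ = AᵀWv reads: 163·c₁ + 21·c₀ = -126;  21·c₁ + 14·c₀ = 16.
(Σwᵢ·t·t = 163, Σwᵢ·t = 21, Σwᵢ·1 = 14, Σwᵢ·t·v = -126, Σwᵢ·v = 16.)
det = 163·14 − 21² = 1841.
c₁ = ((-126)·14 − 21·16)/1841 = -300/263; c₀ = (163·16 − 21·(-126))/1841 = 5254/1841.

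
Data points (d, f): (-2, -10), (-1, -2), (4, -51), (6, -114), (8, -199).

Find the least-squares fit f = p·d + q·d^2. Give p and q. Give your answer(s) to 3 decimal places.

Normal-equation sums: Σd·d = 121, Σd·d^2 = 783, Σd^2·d^2 = 5665.
Right-hand side: Σd·f = -2458, Σd^2·f = -17698.
Normal equations: [[121, 783]; [783, 5665]]·[p, q]ᵀ = [-2458, -17698]ᵀ.
Δ = 121·5665 − 783² = 72376.
p = ((-2458)·5665 − 783·(-17698))/72376 = -16759/18094; q = (121·(-17698) − 783·(-2458))/72376 = -54211/18094.

p = -0.926, q = -2.996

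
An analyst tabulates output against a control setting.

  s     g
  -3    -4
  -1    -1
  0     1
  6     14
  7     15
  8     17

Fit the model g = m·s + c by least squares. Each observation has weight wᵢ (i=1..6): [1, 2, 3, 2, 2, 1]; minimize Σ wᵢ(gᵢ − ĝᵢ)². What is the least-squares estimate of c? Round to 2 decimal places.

XᵀWX·[m, c]ᵀ = XᵀWg reads: 245·m + 29·c = 528;  29·m + 11·c = 72.
Eliminating c: 11·(row 1) − 29·(row 2) gives 1854·m = 11·528 − 29·72 = 3720, so m = 620/309.
Then c = (72 − 29·(620/309))/11 = 388/309.

c = 1.26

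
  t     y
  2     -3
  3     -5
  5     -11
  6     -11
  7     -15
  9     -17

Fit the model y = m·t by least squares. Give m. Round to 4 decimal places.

Normal-equation sums: Σt·t = 204.
Right-hand side: Σt·y = -400.
Normal equations: [[204]]·[m]ᵀ = [-400]ᵀ.
m = (-400)/204 = -1.96078.

m = -1.9608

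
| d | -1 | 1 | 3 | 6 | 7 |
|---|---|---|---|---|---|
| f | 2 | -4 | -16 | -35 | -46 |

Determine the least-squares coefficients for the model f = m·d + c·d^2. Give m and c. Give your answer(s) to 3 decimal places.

m = -3.609, c = -0.409

Normal-equation sums: Σd·d = 96, Σd·d^2 = 586, Σd^2·d^2 = 3780.
And Σd·f = -586, Σd^2·f = -3660.
det = 96·3780 − 586² = 19484.
m = ((-586)·3780 − 586·(-3660))/19484 = -17580/4871; c = (96·(-3660) − 586·(-586))/19484 = -1991/4871.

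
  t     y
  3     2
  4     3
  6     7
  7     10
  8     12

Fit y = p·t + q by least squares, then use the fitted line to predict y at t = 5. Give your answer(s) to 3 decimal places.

Sums needed: Σt·t = 174, Σt = 28, Σ1 = 5.
Moment sums: Σt·y = 226, Σy = 34.
XᵀX·[p, q]ᵀ = Xᵀy becomes [[174, 28]; [28, 5]]·[p, q]ᵀ = [226, 34]ᵀ.
det = 174·5 − 28² = 86.
p = (226·5 − 28·34)/86 = 89/43; q = (174·34 − 28·226)/86 = -206/43.
At t = 5: ŷ = (89/43)·(5) + (-206/43)·(1) = 239/43.

ŷ = 5.558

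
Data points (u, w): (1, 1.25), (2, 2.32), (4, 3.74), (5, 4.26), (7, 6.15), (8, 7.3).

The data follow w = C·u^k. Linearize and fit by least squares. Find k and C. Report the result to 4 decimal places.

Taking logs, ln w = k·ln u + ln C, so regress ln w on ln u.
XᵀX = [[13.1032, 7.7142]; [7.7142, 6]], rhs = [12.4128, 7.6374]ᵀ  (here Σln u = 7.7142, Σ(ln u)² = 13.1032, Σln w = 7.6374, Σln u·ln w = 12.4128).
Δ = 13.1032·6 − (7.7142)² = 19.1098; k = (12.4128·6 − 7.7142·7.6374)/19.1098 = 0.81425, ln C = (13.1032·7.6374 − 7.7142·12.4128)/19.1098 = 0.22601, so C = exp(0.22601) = 1.25359.

k = 0.8143, C = 1.2536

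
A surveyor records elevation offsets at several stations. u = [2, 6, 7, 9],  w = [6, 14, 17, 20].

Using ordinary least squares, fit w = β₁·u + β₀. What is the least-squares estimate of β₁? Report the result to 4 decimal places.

β₁ = 2.0385

With design matrix X, XᵀX = [[170, 24]; [24, 4]] and Xᵀw = [395, 57]ᵀ.
Δ = 170·4 − 24² = 104.
β₁ = (395·4 − 24·57)/104 = 53/26; β₀ = (170·57 − 24·395)/104 = 105/52.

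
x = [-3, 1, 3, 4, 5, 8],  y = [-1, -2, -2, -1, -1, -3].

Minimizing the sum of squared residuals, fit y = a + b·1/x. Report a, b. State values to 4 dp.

From the data, Σ1 = 6, Σ1/x = 63/40, Σ1/x·1/x = 19301/14400.
And Σy = -10, Σ1/x·y = -379/120.
AᵀA·[a, b]ᵀ = Aᵀy becomes [[6, 63/40]; [63/40, 19301/14400]]·[a, b]ᵀ = [-10, -379/120]ᵀ.
det = 6·(19301/14400) − (63/40)² = 5339/960.
a = ((-10)·(19301/14400) − (63/40)·(-379/120))/(5339/960) = -121379/80085; b = (6·(-379/120) − (63/40)·(-10))/(5339/960) = -3072/5339.

a = -1.5156, b = -0.5754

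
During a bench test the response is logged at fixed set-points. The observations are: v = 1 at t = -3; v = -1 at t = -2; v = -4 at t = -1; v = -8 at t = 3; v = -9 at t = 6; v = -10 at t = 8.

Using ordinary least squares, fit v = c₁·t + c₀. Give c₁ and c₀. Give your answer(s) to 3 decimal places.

c₁ = -0.955, c₀ = -3.417

Normal-equation sums: Σt·t = 123, Σt = 11, Σ1 = 6.
Right-hand side: Σt·v = -155, Σv = -31.
So XᵀX·[c₁, c₀]ᵀ = Xᵀv: [[123, 11]; [11, 6]]·[c₁, c₀]ᵀ = [-155, -31]ᵀ.
Eliminating c₀: 6·(row 1) − 11·(row 2) gives 617·c₁ = 6·(-155) − 11·(-31) = -589, so c₁ = -589/617.
Then c₀ = ((-31) − 11·(-589/617))/6 = -2108/617.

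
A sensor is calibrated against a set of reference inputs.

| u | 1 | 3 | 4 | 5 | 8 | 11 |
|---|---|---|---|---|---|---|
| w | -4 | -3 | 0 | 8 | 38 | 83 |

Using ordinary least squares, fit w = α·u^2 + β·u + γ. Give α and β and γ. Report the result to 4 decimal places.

α = 0.9646, β = -2.7500, γ = -2.9426

Compute the Gram sums: Σu^2·u^2 = 19700, Σu^2·u = 2060, Σu^2 = 236, Σu·u = 236, Σu = 32, Σ1 = 6.
Right-hand side: Σu^2·w = 12644, Σu·w = 1244, Σw = 122.
Inverting the 3×3 Gram matrix, [α, β, γ]ᵀ = [2319/2404, -11/4, -3537/1202]ᵀ.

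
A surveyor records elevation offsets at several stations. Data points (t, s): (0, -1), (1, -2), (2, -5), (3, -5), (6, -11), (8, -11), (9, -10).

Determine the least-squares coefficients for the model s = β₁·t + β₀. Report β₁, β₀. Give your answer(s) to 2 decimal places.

β₁ = -1.13, β₀ = -1.75

Entries of MᵀM: Σt·t = 195, Σt = 29, Σ1 = 7.
For Mᵀs: Σt·s = -271, Σs = -45.
Δ = 195·7 − 29² = 524.
β₁ = ((-271)·7 − 29·(-45))/524 = -148/131; β₀ = (195·(-45) − 29·(-271))/524 = -229/131.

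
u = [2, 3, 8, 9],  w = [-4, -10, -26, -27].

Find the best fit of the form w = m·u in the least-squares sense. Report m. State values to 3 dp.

Entries of XᵀX: Σu·u = 158.
Moment sums: Σu·w = -489.
Normal equations: [[158]]·[m]ᵀ = [-489]ᵀ.
Hence m = -489 / 158 ≈ -3.09494.

m = -3.095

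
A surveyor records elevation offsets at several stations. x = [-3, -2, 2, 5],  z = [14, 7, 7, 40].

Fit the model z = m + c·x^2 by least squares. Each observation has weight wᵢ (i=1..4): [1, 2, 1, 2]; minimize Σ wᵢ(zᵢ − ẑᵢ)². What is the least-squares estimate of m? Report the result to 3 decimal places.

From the data, Σwᵢ·1 = 6, Σwᵢ·x^2 = 71, Σwᵢ·x^2·x^2 = 1379.
And Σwᵢ·z = 115, Σwᵢ·x^2·z = 2210.
MᵀWM·[m, c]ᵀ = MᵀWz becomes [[6, 71]; [71, 1379]]·[m, c]ᵀ = [115, 2210]ᵀ.
Eliminating c: 1379·(row 1) − 71·(row 2) gives 3233·m = 1379·115 − 71·2210 = 1675, so m = 1675/3233.
Then c = (2210 − 71·(1675/3233))/1379 = 5095/3233.

m = 0.518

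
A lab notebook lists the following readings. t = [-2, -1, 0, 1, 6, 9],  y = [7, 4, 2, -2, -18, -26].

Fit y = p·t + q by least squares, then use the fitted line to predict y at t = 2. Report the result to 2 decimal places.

The normal system AᵀA·[p, q]ᵀ = Aᵀy is [[123, 13]; [13, 6]]·[p, q]ᵀ = [-362, -33]ᵀ.
Eliminating q: 6·(row 1) − 13·(row 2) gives 569·p = 6·(-362) − 13·(-33) = -1743, so p = -1743/569.
Then q = ((-33) − 13·(-1743/569))/6 = 647/569.
At t = 2: ŷ = (-1743/569)·(2) + (647/569)·(1) = -2839/569.

ŷ = -4.99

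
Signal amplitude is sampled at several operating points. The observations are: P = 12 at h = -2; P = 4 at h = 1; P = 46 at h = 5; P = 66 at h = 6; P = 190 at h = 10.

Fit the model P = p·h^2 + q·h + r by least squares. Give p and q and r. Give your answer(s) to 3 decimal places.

Sums needed: Σh^2·h^2 = 11938, Σh^2·h = 1334, Σh^2 = 166, Σh·h = 166, Σh = 20, Σ1 = 5.
Right-hand side: Σh^2·P = 22578, Σh·P = 2506, ΣP = 318.
Normal equations: [[11938, 1334, 166]; [1334, 166, 20]; [166, 20, 5]]·[p, q, r]ᵀ = [22578, 2506, 318]ᵀ.
Inverting the 3×3 Gram matrix, [p, q, r]ᵀ = [129359/64878, -76873/64878, 23169/10813]ᵀ.

p = 1.994, q = -1.185, r = 2.143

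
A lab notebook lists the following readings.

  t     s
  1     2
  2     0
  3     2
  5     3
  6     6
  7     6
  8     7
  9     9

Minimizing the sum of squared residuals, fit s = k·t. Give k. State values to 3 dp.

From the data, Σt·t = 269.
And Σt·s = 238.
So MᵀM·[k]ᵀ = Mᵀs: [[269]]·[k]ᵀ = [238]ᵀ.
Hence k = 238 / 269 ≈ 0.884758.

k = 0.885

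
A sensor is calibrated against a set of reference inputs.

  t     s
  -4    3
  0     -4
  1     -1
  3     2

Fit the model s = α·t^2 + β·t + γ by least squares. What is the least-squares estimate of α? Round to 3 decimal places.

Sums needed: Σt^2·t^2 = 338, Σt^2·t = -36, Σt^2 = 26, Σt·t = 26, Σt = 0, Σ1 = 4.
For Xᵀs: Σt^2·s = 65, Σt·s = -7, Σs = 0.
So XᵀX·[α, β, γ]ᵀ = Xᵀs: [[338, -36, 26]; [-36, 26, 0]; [26, 0, 4]]·[α, β, γ]ᵀ = [65, -7, 0]ᵀ.
Solving the 3×3 system (Gaussian elimination) gives α = 719/1549, β = 1157/3098, γ = -9347/3098.

α = 0.464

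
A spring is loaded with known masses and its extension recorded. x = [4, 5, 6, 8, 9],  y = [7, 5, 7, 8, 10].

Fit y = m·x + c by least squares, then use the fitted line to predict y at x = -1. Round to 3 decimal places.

ŷ = 2.151

From the data, Σx·x = 222, Σx = 32, Σ1 = 5.
And Σx·y = 249, Σy = 37.
MᵀM·[m, c]ᵀ = Mᵀy becomes [[222, 32]; [32, 5]]·[m, c]ᵀ = [249, 37]ᵀ.
Eliminating c: 5·(row 1) − 32·(row 2) gives 86·m = 5·249 − 32·37 = 61, so m = 61/86.
Then c = (37 − 32·(61/86))/5 = 123/43.
At x = -1: ŷ = (61/86)·(-1) + (123/43)·(1) = 185/86.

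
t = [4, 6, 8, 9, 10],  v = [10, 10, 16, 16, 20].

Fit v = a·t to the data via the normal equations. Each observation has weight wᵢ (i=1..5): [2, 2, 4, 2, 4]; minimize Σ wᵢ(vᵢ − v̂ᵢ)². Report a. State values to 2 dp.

a = 1.95

The normal system MᵀWM·[a]ᵀ = MᵀWv is [[922]]·[a]ᵀ = [1800]ᵀ.
Hence a = 1800 / 922 ≈ 1.95228.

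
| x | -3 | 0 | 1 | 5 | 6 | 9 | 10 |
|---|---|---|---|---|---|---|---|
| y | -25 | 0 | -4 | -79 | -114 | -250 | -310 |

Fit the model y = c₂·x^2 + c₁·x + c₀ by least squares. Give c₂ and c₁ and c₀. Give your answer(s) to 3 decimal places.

c₂ = -3.015, c₁ = -0.761, c₀ = -0.133

Forming MᵀM = [[18564, 2044, 252]; [2044, 252, 28]; [252, 28, 7]] and Mᵀy = [-57558, -6358, -782]ᵀ gives MᵀM·[c₂, c₁, c₀]ᵀ = Mᵀy.
Inverting the 3×3 Gram matrix, [c₂, c₁, c₀]ᵀ = [-3440/1141, -1737/2282, -152/1141]ᵀ.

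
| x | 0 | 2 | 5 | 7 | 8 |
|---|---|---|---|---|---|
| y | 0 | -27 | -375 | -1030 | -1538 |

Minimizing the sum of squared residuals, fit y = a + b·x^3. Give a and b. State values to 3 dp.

a = -0.997, b = -3.001

From the data, Σ1 = 5, Σx^3 = 988, Σx^3·x^3 = 395482.
And Σy = -2970, Σx^3·y = -1187837.
Δ = 5·395482 − 988² = 1001266.
a = ((-2970)·395482 − 988·(-1187837))/1001266 = -499292/500633; b = (5·(-1187837) − 988·(-2970))/1001266 = -3004825/1001266.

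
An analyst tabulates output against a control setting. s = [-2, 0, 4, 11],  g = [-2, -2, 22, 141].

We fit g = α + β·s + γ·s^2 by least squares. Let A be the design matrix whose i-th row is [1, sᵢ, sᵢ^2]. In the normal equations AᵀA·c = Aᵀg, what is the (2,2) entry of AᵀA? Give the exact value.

Row 2 ↔ basis s, column 2 ↔ basis s, so (AᵀA)_{2,2} = Σᵢ (s)·(s) = (-2)·(-2) + (0)·(0) + (4)·(4) + (11)·(11) = 141.

141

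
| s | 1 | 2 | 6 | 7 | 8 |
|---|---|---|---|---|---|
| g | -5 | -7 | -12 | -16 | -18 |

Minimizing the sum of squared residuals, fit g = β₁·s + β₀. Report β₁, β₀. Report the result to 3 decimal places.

β₁ = -1.768, β₀ = -3.113

Compute the Gram sums: Σs·s = 154, Σs = 24, Σ1 = 5.
And Σs·g = -347, Σg = -58.
Normal equations: [[154, 24]; [24, 5]]·[β₁, β₀]ᵀ = [-347, -58]ᵀ.
det = 154·5 − 24² = 194.
β₁ = ((-347)·5 − 24·(-58))/194 = -343/194; β₀ = (154·(-58) − 24·(-347))/194 = -302/97.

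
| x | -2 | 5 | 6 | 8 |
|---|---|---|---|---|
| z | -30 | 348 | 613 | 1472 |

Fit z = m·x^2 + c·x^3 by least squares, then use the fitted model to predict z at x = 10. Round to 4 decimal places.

Forming MᵀM = [[6033, 43637]; [43637, 324489]] and Mᵀz = [124856, 929812]ᵀ gives MᵀM·[m, c]ᵀ = Mᵀz.
det = 6033·324489 − 43637² = 53454368.
m = (124856·324489 − 43637·929812)/53454368 = -1359265/1214872; c = (6033·929812 − 43637·124856)/53454368 = 40303631/13363592.
At x = 10: ẑ = (-1359265/1214872)·(100) + (40303631/13363592)·(1000) = 9702109875/3340898.

ẑ = 2904.0425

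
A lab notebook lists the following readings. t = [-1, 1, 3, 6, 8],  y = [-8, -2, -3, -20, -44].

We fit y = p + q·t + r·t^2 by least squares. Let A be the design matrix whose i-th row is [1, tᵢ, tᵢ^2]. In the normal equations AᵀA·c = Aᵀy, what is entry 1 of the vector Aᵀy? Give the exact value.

-77

Entry 1 ↔ basis 1, so (Aᵀy)_{1} = Σᵢ yᵢ = (1)·(-8) + (1)·(-2) + (1)·(-3) + (1)·(-20) + (1)·(-44) = -77.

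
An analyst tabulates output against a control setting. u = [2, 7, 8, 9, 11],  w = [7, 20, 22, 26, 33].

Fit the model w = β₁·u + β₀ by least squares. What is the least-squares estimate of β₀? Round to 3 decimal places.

Entries of XᵀX: Σu·u = 319, Σu = 37, Σ1 = 5.
And Σu·w = 927, Σw = 108.
Normal equations: [[319, 37]; [37, 5]]·[β₁, β₀]ᵀ = [927, 108]ᵀ.
Δ = 319·5 − 37² = 226.
β₁ = (927·5 − 37·108)/226 = 639/226; β₀ = (319·108 − 37·927)/226 = 153/226.

β₀ = 0.677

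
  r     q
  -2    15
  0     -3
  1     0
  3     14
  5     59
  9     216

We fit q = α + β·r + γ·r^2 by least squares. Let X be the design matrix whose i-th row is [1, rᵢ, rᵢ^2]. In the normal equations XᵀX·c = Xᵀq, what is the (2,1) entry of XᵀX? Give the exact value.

16

Row 2 ↔ basis r, column 1 ↔ basis 1, so (XᵀX)_{2,1} = Σᵢ r = (-2)·(1) + (0)·(1) + (1)·(1) + (3)·(1) + (5)·(1) + (9)·(1) = 16.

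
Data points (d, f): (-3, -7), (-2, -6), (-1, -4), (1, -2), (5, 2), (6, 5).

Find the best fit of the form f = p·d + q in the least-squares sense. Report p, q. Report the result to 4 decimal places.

p = 1.2429, q = -3.2429

The normal equations are: 76·p + 6·q = 75;  6·p + 6·q = -12.
(Σd·d = 76, Σd = 6, Σ1 = 6, Σd·f = 75, Σf = -12.)
Eliminating q: 6·(row 1) − 6·(row 2) gives 420·p = 6·75 − 6·(-12) = 522, so p = 87/70.
Then q = ((-12) − 6·(87/70))/6 = -227/70.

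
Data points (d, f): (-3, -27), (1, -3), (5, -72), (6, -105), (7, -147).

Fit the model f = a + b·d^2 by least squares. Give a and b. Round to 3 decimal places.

The normal system XᵀX·[a, b]ᵀ = Xᵀf is [[5, 120]; [120, 4404]]·[a, b]ᵀ = [-354, -13029]ᵀ.
Δ = 5·4404 − 120² = 7620.
a = ((-354)·4404 − 120·(-13029))/7620 = 372/635; b = (5·(-13029) − 120·(-354))/7620 = -1511/508.

a = 0.586, b = -2.974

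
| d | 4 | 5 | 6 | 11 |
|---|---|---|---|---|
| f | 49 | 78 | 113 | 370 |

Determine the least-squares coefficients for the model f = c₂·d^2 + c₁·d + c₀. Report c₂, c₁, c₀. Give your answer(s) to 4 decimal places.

c₂ = 2.7759, c₁ = 4.2283, c₀ = -12.3911

AᵀA·[c₂, c₁, c₀]ᵀ = Aᵀf reads: 16818·c₂ + 1736·c₁ + 198·c₀ = 51572;  1736·c₂ + 198·c₁ + 26·c₀ = 5334;  198·c₂ + 26·c₁ + 4·c₀ = 610.
Row-reducing yields c₂ = 1313/473, c₁ = 2000/473, c₀ = -5861/473.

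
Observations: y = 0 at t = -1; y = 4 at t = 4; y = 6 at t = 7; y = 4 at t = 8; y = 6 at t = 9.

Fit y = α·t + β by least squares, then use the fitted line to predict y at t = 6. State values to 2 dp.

ŷ = 4.33

From the data, Σt·t = 211, Σt = 27, Σ1 = 5.
Moment sums: Σt·y = 144, Σy = 20.
Normal equations: [[211, 27]; [27, 5]]·[α, β]ᵀ = [144, 20]ᵀ.
Determinant 211·5 − 27² = 326.
α = (144·5 − 27·20)/326 = 90/163; β = (211·20 − 27·144)/326 = 166/163.
At t = 6: ŷ = (90/163)·(6) + (166/163)·(1) = 706/163.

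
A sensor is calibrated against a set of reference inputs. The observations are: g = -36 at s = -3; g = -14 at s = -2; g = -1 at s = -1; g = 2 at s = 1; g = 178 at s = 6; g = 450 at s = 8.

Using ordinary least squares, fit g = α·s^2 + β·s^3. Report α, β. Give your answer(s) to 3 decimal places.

α = -1.111, β = 1.016

Sums needed: Σs^2·s^2 = 5491, Σs^2·s^3 = 40269, Σs^3·s^3 = 309595.
Right-hand side: Σs^2·g = 34829, Σs^3·g = 269935.
Normal equations: [[5491, 40269]; [40269, 309595]]·[α, β]ᵀ = [34829, 269935]ᵀ.
Eliminating β: 309595·(row 1) − 40269·(row 2) gives 78393784·α = 309595·34829 − 40269·269935 = -87128260, so α = -50305/45262.
Then β = (269935 − 40269·(-50305/45262))/309595 = 19921021/19598446.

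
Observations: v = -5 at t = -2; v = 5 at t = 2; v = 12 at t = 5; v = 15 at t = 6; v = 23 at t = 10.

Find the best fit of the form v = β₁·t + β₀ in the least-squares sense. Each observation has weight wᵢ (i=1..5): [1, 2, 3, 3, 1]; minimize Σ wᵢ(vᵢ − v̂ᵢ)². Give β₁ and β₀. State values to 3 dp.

β₁ = 2.373, β₀ = 0.222

Entries of AᵀWA: Σwᵢ·t·t = 295, Σwᵢ·t = 45, Σwᵢ·1 = 10.
And Σwᵢ·t·v = 710, Σwᵢ·v = 109.
Normal equations: [[295, 45]; [45, 10]]·[β₁, β₀]ᵀ = [710, 109]ᵀ.
det = 295·10 − 45² = 925.
β₁ = (710·10 − 45·109)/925 = 439/185; β₀ = (295·109 − 45·710)/925 = 41/185.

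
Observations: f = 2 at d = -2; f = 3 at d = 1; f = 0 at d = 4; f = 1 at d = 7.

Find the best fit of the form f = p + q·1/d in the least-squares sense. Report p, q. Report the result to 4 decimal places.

Forming XᵀX = [[4, 25/28]; [25/28, 1045/784]] and Xᵀf = [6, 15/7]ᵀ gives XᵀX·[p, q]ᵀ = Xᵀf.
Determinant 4·(1045/784) − (25/28)² = 3555/784.
p = (6·(1045/784) − (25/28)·(15/7))/(3555/784) = 106/79; q = (4·(15/7) − (25/28)·6)/(3555/784) = 56/79.

p = 1.3418, q = 0.7089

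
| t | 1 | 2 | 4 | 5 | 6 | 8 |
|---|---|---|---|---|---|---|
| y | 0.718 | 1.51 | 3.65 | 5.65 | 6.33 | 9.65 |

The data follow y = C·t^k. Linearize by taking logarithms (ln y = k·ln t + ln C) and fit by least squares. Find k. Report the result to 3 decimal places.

k = 1.263

Let Y = ln y. Fitting Y = k·ln t + ln C by least squares:
AᵀA = [[12.5270, 7.5601]; [7.5601, 6]], rhs = [12.8879, 7.2195]ᵀ  (here Σln t = 7.5601, Σ(ln t)² = 12.5270, Σln y = 7.2195, Σln t·ln y = 12.8879).
Solving (det = 18.0074): k = 1.26323, ln C = -0.38844.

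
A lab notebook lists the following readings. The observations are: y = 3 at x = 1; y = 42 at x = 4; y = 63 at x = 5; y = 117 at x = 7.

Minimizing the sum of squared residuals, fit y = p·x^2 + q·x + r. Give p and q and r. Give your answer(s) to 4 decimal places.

Compute the Gram sums: Σx^2·x^2 = 3283, Σx^2·x = 533, Σx^2 = 91, Σx·x = 91, Σx = 17, Σ1 = 4.
Moment sums: Σx^2·y = 7983, Σx·y = 1305, Σy = 225.
Inverting the 3×3 Gram matrix, [p, q, r]ᵀ = [2, 3, -2]ᵀ.

p = 2.0000, q = 3.0000, r = -2.0000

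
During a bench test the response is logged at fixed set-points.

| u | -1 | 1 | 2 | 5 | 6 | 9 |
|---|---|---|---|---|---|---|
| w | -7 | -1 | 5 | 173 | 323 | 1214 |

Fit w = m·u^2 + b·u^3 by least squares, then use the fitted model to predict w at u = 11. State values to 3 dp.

ŵ = 2299.948

Setting ∂/∂m … = 0 gives: 8500·m + 69982·b = 114299;  69982·m + 593788·b = 976445.
det = 8500·593788 − 69982² = 149717676.
m = (114299·593788 − 69982·976445)/149717676 = -77366563/24952946; b = (8500·976445 − 69982·114299)/149717676 = 50151647/24952946.
At u = 11: ŵ = (-77366563/24952946)·(121) + (50151647/24952946)·(1331) = 28695244017/12476473.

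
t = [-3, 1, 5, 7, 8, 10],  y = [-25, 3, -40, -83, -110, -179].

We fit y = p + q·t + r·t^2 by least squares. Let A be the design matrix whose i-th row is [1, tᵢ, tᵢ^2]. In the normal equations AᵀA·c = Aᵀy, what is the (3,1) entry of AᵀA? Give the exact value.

Row 3 ↔ basis t^2, column 1 ↔ basis 1, so (AᵀA)_{3,1} = Σᵢ t^2 = (9)·(1) + (1)·(1) + (25)·(1) + (49)·(1) + (64)·(1) + (100)·(1) = 248.

248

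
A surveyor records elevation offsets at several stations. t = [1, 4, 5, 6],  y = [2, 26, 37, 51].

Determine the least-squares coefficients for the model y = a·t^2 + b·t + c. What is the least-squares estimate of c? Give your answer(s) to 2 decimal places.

c = -2.17

Entries of XᵀX: Σt^2·t^2 = 2178, Σt^2·t = 406, Σt^2 = 78, Σt·t = 78, Σt = 16, Σ1 = 4.
And Σt^2·y = 3179, Σt·y = 597, Σy = 116.
Solving the 3×3 system (Gaussian elimination) gives a = 168/181, b = 1183/362, c = -393/181.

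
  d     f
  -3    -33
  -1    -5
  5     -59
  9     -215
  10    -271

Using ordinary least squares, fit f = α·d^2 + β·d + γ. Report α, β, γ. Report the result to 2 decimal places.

Sums needed: Σd^2·d^2 = 17268, Σd^2·d = 1826, Σd^2 = 216, Σd·d = 216, Σd = 20, Σ1 = 5.
Moment sums: Σd^2·f = -46292, Σd·f = -4836, Σf = -583.
So AᵀA·[α, β, γ]ᵀ = Aᵀf: [[17268, 1826, 216]; [1826, 216, 20]; [216, 20, 5]]·[α, β, γ]ᵀ = [-46292, -4836, -583]ᵀ.
Row-reducing yields α = -577028/192451, β = 538262/192451, γ = 47825/27493.

α = -3.00, β = 2.80, γ = 1.74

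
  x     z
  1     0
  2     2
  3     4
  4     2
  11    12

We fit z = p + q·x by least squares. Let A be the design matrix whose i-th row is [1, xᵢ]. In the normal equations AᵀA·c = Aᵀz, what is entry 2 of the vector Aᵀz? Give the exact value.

Entry 2 ↔ basis x, so (Aᵀz)_{2} = Σᵢ (x)·zᵢ = (1)·(0) + (2)·(2) + (3)·(4) + (4)·(2) + (11)·(12) = 156.

156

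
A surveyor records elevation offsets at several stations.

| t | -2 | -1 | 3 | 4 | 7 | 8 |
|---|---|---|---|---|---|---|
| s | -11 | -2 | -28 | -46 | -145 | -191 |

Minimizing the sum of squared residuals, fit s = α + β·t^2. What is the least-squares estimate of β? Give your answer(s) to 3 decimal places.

With design matrix X, XᵀX = [[6, 143]; [143, 6851]] and Xᵀs = [-423, -20363]ᵀ.
Δ = 6·6851 − 143² = 20657.
α = ((-423)·6851 − 143·(-20363))/20657 = 1072/1589; β = (6·(-20363) − 143·(-423))/20657 = -61689/20657.

β = -2.986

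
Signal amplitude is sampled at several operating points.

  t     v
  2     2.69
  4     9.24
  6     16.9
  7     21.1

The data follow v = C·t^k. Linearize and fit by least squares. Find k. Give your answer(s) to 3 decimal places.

k = 1.649

Taking logs, ln v = k·ln t + ln C, so regress ln v on ln t.
Over the data: Σln t = 5.8171, Σ(ln t)² = 9.3992, Σln v = 9.0897, Σln t·ln v = 14.7679.
Normal system: [[9.3992, 5.8171]; [5.8171, 4]]·[k, ln C]ᵀ = [14.7679, 9.0897]ᵀ.
Δ = 9.3992·4 − (5.8171)² = 3.7582; k = (14.7679·4 − 5.8171·9.0897)/3.7582 = 1.64863, ln C = (9.3992·9.0897 − 5.8171·14.7679)/3.7582 = -0.12515.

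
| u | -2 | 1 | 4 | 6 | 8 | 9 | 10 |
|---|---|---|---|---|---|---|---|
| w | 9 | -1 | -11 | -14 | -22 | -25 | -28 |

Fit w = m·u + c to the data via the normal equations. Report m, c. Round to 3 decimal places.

m = -3.037, c = 2.474

From the data, Σu·u = 302, Σu = 36, Σ1 = 7.
Right-hand side: Σu·w = -828, Σw = -92.
Eliminating c: 7·(row 1) − 36·(row 2) gives 818·m = 7·(-828) − 36·(-92) = -2484, so m = -1242/409.
Then c = ((-92) − 36·(-1242/409))/7 = 1012/409.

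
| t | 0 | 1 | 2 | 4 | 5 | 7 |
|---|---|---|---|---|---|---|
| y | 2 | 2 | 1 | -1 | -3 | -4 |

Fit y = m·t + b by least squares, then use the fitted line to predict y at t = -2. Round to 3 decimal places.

ŷ = 4.469

XᵀX·[m, b]ᵀ = Xᵀy reads: 95·m + 19·b = -43;  19·m + 6·b = -3.
(Σt·t = 95, Σt = 19, Σ1 = 6, Σt·y = -43, Σy = -3.)
Determinant 95·6 − 19² = 209.
m = ((-43)·6 − 19·(-3))/209 = -201/209; b = (95·(-3) − 19·(-43))/209 = 28/11.
At t = -2: ŷ = (-201/209)·(-2) + (28/11)·(1) = 934/209.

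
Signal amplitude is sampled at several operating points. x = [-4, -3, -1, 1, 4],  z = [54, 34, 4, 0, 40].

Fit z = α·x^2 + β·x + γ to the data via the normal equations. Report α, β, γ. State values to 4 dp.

α = 3.0040, β = -1.9222, γ = -0.5874

The normal equations are: 595·α + (-27)·β + 43·γ = 1814;  (-27)·α + 43·β + (-3)·γ = -162;  43·α + (-3)·β + 5·γ = 132.
(Σx^2·x^2 = 595, Σx^2·x = -27, Σx^2 = 43, Σx·x = 43, Σx = -3, Σ1 = 5, Σx^2·z = 1814, Σx·z = -162, Σz = 132.)
Row-reducing yields α = 17417/5798, β = -11145/5798, γ = -131/223.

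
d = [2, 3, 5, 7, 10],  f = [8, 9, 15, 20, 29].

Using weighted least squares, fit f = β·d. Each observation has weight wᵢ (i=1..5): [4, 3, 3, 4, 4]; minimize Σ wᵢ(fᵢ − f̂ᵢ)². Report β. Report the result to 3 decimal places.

β = 2.927

Normal-equation sums: Σwᵢ·d·d = 714.
Right-hand side: Σwᵢ·d·f = 2090.
Hence β = 2090 / 714 ≈ 2.92717.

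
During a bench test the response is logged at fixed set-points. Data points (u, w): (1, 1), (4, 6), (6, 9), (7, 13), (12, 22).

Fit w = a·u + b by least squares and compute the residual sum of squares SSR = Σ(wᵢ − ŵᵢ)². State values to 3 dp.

From the data, Σu·u = 246, Σu = 30, Σ1 = 5.
And Σu·w = 434, Σw = 51.
XᵀX·[a, b]ᵀ = Xᵀw becomes [[246, 30]; [30, 5]]·[a, b]ᵀ = [434, 51]ᵀ.
Δ = 246·5 − 30² = 330.
a = (434·5 − 30·51)/330 = 64/33; b = (246·51 − 30·434)/330 = -79/55.
Residuals: 82/165, -53/165, -6/5, 142/165, 9/55; SSR = 422/165.

SSR = 2.558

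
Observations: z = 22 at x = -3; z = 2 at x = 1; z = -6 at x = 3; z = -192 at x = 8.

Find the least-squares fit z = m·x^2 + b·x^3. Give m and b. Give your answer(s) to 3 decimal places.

m = 0.928, b = -0.491

With design matrix M, MᵀM = [[4259, 32769]; [32769, 263603]] and Mᵀz = [-12142, -99058]ᵀ.
det = 4259·263603 − 32769² = 48877816.
m = ((-12142)·263603 − 32769·(-99058))/48877816 = 5670497/6109727; b = (4259·(-99058) − 32769·(-12142))/48877816 = -3000853/6109727.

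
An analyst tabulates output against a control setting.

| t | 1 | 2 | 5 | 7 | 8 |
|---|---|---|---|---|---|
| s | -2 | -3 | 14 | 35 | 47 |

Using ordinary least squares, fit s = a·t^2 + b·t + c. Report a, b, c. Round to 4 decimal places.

a = 1.0193, b = -1.9672, c = -1.9017

With design matrix M, MᵀM = [[7139, 989, 143]; [989, 143, 23]; [143, 23, 5]] and Mᵀs = [5059, 683, 91]ᵀ.
Solving the 3×3 system (Gaussian elimination) gives a = 529/519, b = -1021/519, c = -329/173.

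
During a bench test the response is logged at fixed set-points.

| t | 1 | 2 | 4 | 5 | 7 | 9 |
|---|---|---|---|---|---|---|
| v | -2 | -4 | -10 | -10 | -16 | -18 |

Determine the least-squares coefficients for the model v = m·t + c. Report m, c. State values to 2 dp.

With design matrix X, XᵀX = [[176, 28]; [28, 6]] and Xᵀv = [-374, -60]ᵀ.
Eliminating c: 6·(row 1) − 28·(row 2) gives 272·m = 6·(-374) − 28·(-60) = -564, so m = -141/68.
Then c = ((-60) − 28·(-141/68))/6 = -11/34.

m = -2.07, c = -0.32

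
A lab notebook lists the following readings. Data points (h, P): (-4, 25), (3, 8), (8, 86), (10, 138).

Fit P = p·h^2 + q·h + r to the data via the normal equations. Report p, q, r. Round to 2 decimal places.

The normal equations are: 14433·p + 1475·q + 189·r = 19776;  1475·p + 189·q + 17·r = 1992;  189·p + 17·q + 4·r = 257.
(Σh^2·h^2 = 14433, Σh^2·h = 1475, Σh^2 = 189, Σh·h = 189, Σh = 17, Σ1 = 4, Σh^2·P = 19776, Σh·P = 1992, ΣP = 257.)
Solving the 3×3 system (Gaussian elimination) gives p = 81919/54628, q = -50343/54628, r = -73433/27314.

p = 1.50, q = -0.92, r = -2.69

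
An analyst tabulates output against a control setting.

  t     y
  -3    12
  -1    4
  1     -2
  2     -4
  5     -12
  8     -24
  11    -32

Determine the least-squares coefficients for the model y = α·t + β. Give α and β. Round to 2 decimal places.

The normal equations are: 225·α + 23·β = -654;  23·α + 7·β = -58.
(Σt·t = 225, Σt = 23, Σ1 = 7, Σt·y = -654, Σy = -58.)
Δ = 225·7 − 23² = 1046.
α = ((-654)·7 − 23·(-58))/1046 = -1622/523; β = (225·(-58) − 23·(-654))/1046 = 996/523.

α = -3.10, β = 1.90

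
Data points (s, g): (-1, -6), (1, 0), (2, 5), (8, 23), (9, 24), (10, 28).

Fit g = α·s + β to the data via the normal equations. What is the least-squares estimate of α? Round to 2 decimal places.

α = 3.05

From the data, Σs·s = 251, Σs = 29, Σ1 = 6.
Right-hand side: Σs·g = 696, Σg = 74.
So XᵀX·[α, β]ᵀ = Xᵀg: [[251, 29]; [29, 6]]·[α, β]ᵀ = [696, 74]ᵀ.
Eliminating β: 6·(row 1) − 29·(row 2) gives 665·α = 6·696 − 29·74 = 2030, so α = 58/19.
Then β = (74 − 29·(58/19))/6 = -46/19.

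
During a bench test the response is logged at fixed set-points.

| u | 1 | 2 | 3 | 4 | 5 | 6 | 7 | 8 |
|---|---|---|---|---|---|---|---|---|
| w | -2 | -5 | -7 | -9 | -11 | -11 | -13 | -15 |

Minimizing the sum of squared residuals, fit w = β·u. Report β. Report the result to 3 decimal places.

Entries of MᵀM: Σu·u = 204.
Moment sums: Σu·w = -401.
So MᵀM·[β]ᵀ = Mᵀw: [[204]]·[β]ᵀ = [-401]ᵀ.
Hence β = -401 / 204 ≈ -1.96569.

β = -1.966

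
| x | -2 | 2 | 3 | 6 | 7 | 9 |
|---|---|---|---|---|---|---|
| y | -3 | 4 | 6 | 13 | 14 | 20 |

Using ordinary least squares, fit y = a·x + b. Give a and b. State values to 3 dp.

The normal system MᵀM·[a, b]ᵀ = Mᵀy is [[183, 25]; [25, 6]]·[a, b]ᵀ = [388, 54]ᵀ.
Determinant 183·6 − 25² = 473.
a = (388·6 − 25·54)/473 = 978/473; b = (183·54 − 25·388)/473 = 182/473.

a = 2.068, b = 0.385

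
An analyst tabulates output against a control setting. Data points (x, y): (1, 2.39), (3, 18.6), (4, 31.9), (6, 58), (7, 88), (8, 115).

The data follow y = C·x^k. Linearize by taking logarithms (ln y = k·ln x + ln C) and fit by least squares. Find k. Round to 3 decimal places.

k = 1.838

Linearized form: ln y = k·ln x + ln C. From the 6 transformed points,
Σln x = 8.3020, Σ(ln x)² = 14.4498, Σln y = 20.5398, Σln x·ln y = 33.8663.
Normal system: [[14.4498, 8.3020]; [8.3020, 6]]·[k, ln C]ᵀ = [33.8663, 20.5398]ᵀ.
Solving (det = 17.7753): k = 1.83828, ln C = 0.87973.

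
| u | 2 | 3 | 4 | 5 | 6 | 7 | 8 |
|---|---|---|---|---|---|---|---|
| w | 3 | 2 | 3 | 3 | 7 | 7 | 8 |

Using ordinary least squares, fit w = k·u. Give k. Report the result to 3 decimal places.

k = 0.956

Compute the Gram sums: Σu·u = 203.
And Σu·w = 194.
k = 194/203 = 0.955665.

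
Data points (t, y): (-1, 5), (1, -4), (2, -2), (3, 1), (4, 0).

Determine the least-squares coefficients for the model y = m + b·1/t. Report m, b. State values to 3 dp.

m = 0.957, b = -4.416

Compute the Gram sums: Σ1 = 5, Σ1/t = 13/12, Σ1/t·1/t = 349/144.
And Σy = 0, Σ1/t·y = -29/3.
Eliminating b: (349/144)·(row 1) − (13/12)·(row 2) gives (197/18)·m = (349/144)·0 − (13/12)·(-29/3) = 377/36, so m = 377/394.
Then b = ((-29/3) − (13/12)·(377/394))/(349/144) = -870/197.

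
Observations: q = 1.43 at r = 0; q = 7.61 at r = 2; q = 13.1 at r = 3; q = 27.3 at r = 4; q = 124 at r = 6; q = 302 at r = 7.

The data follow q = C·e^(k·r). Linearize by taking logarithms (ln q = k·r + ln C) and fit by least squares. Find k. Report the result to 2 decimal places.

Linearized form: ln q = k·r + ln C. From the 6 transformed points,
Sums: Σr = 22.0000, Σ(r)² = 114.0000, Σln q = 18.7973, Σr·ln q = 93.8990.
Normal system: [[114.0000, 22.0000]; [22.0000, 6]]·[k, ln C]ᵀ = [93.8990, 18.7973]ᵀ.
Slope k = (n·Σr·ln q − Σr·Σln q)/(n·Σ(r)² − (Σr)²) = (6·93.8990 − 22.0000·18.7973)/200.0000 = 0.74926; ln C = (Σln q − k·Σr)/n = 0.38560.

k = 0.75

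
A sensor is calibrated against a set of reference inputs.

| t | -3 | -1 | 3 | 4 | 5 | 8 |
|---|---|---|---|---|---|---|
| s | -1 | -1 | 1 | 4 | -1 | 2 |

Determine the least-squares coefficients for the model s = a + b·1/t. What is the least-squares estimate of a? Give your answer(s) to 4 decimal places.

a = 0.8289

Forming MᵀM = [[6, -17/40]; [-17/40, 19301/14400]] and Mᵀs = [4, 163/60]ᵀ gives MᵀM·[a, b]ᵀ = Mᵀs.
det = 6·(19301/14400) − (-17/40)² = 7547/960.
a = (4·(19301/14400) − (-17/40)·(163/60))/(7547/960) = 18766/22641; b = (6·(163/60) − (-17/40)·4)/(7547/960) = 17280/7547.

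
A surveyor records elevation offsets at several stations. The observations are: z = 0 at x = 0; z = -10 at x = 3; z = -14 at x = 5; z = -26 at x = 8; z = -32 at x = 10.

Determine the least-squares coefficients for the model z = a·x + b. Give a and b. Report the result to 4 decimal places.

a = -3.2102, b = 0.2930

Forming AᵀA = [[198, 26]; [26, 5]] and Aᵀz = [-628, -82]ᵀ gives AᵀA·[a, b]ᵀ = Aᵀz.
Eliminating b: 5·(row 1) − 26·(row 2) gives 314·a = 5·(-628) − 26·(-82) = -1008, so a = -504/157.
Then b = ((-82) − 26·(-504/157))/5 = 46/157.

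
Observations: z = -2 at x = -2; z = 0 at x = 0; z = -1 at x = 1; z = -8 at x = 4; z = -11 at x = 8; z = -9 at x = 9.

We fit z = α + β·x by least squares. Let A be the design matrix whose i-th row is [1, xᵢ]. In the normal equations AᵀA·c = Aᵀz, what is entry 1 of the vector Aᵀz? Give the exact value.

-31

Entry 1 ↔ basis 1, so (Aᵀz)_{1} = Σᵢ zᵢ = (1)·(-2) + (1)·(0) + (1)·(-1) + (1)·(-8) + (1)·(-11) + (1)·(-9) = -31.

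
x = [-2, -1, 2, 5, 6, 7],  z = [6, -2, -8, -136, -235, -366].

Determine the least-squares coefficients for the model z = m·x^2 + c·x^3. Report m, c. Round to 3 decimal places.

With design matrix M, MᵀM = [[4355, 27707]; [27707, 180059]] and Mᵀz = [-29804, -193408]ᵀ.
det = 4355·180059 − 27707² = 16479096.
m = ((-29804)·180059 − 27707·(-193408))/16479096 = -1930745/4119774; c = (4355·(-193408) − 27707·(-29804))/16479096 = -4128103/4119774.

m = -0.469, c = -1.002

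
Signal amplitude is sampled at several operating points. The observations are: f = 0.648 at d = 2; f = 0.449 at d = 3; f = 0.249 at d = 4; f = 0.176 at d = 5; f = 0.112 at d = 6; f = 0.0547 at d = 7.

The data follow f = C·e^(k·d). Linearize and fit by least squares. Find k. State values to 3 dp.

k = -0.482

With ln fᵢ as the transformed response and dᵢ as the regressor:
AᵀA = [[139.0000, 27.0000]; [27.0000, 6]], rhs = [-50.9943, -9.4573]ᵀ  (here Σd = 27.0000, Σ(d)² = 139.0000, Σln f = -9.4573, Σd·ln f = -50.9943).
Solving (det = 105.0000): k = -0.48208, ln C = 0.59312.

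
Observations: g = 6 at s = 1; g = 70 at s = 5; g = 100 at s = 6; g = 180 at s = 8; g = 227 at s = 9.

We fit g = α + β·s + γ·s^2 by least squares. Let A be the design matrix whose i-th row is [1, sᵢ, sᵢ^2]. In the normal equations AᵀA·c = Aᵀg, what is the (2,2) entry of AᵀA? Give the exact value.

207

Row 2 ↔ basis s, column 2 ↔ basis s, so (AᵀA)_{2,2} = Σᵢ (s)·(s) = (1)·(1) + (5)·(5) + (6)·(6) + (8)·(8) + (9)·(9) = 207.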